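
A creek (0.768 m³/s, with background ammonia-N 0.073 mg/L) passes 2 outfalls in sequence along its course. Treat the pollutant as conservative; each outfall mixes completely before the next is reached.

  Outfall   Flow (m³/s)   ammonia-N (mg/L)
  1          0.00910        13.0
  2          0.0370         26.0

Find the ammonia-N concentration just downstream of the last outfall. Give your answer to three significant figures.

Outfall 1: combined Q = 0.7771 m³/s; C = (0.7680·0.07300 + 0.009100·13.00)/0.7771 = 0.2244 mg/L.
Outfall 2: combined Q = 0.8141 m³/s; C = (0.7771·0.2244 + 0.03700·26.00)/0.8141 = 1.396 mg/L.

1.40 mg/L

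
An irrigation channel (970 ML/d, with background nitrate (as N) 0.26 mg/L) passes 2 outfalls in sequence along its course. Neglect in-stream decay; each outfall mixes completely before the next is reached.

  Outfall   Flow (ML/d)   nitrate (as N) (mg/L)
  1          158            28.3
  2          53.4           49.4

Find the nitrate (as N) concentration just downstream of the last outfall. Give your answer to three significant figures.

6.23 mg/L

After outfall 1: Q = 970.0 + 158.0 = 1128 ML/d; C = (970.0·0.2600 + 158.0·28.30)/1128 = 4.188 mg/L.
After outfall 2: Q = 1128 + 53.40 = 1181 ML/d; C = (1128·4.188 + 53.40·49.40)/1181 = 6.231 mg/L.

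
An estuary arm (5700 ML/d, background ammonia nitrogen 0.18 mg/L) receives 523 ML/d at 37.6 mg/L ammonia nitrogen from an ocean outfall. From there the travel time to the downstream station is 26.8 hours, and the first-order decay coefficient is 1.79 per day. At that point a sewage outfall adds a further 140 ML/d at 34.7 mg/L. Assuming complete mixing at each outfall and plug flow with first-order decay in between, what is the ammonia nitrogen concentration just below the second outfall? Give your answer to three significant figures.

Conservation of mass: C = (5700·0.1800 + 523.0·37.60) / 6223 = 20690/6223 = 3.325 mg/L; combined flow 6223 ML/d.
Applying C = C₀e^(−kt): 3.325 × 0.1355 = 0.4505 mg/L.
At the second outfall, C = (6223·0.4505 + 140.0·34.70) / (6223 + 140.0) = 1.204 mg/L.

1.20 mg/L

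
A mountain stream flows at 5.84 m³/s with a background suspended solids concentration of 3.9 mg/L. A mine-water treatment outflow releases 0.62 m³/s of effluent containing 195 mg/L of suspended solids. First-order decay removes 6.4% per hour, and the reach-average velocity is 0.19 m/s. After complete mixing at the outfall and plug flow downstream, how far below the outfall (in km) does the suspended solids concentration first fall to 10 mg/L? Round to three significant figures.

8.27 km

Flow-weighted average: C = (5.840·3.900 + 0.6200·195.0) / 6.460 = 143.7/6.460 = 22.24 mg/L.
6.4%/h lost → k = −ln(1 − 0.064) = 0.06614 h⁻¹.
Set 22.24·exp(−k·t) = 10 → t = ln(22.24/10)/k = 43510 s = 12.09 h.
Distance = v·t = 0.19·43510 = 8267 m = 8.267 km.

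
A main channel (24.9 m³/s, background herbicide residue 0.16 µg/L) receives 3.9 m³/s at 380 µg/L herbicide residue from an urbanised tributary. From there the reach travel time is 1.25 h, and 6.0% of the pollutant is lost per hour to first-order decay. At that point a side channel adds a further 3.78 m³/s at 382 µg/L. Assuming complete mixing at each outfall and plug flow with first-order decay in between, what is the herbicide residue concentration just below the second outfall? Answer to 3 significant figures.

After mixing, C = (24.90·0.1600 + 3.900·380.0) / 28.80 = 1486/28.80 = 51.60 µg/L; combined flow 28.80 m³/s.
6.0%/h lost → k = −ln(1 − 0.06) = 0.06188 h⁻¹.
After decay, C = 51.60 × e^(−kt) = 51.60 × 0.9256 = 47.76 µg/L.
Second outfall: C = (28.80·47.76 + 3.780·382.0)/32.58 = 86.54 µg/L.

86.5 µg/L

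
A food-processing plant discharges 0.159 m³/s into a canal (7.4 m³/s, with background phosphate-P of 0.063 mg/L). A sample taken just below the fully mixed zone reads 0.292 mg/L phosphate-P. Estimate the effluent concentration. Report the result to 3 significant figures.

10.9 mg/L

Mass balance: 7.400·0.06300 + 0.1590·Cₑ = 7.559·0.2920
→ Cₑ = (7.559·0.2920 − 7.400·0.06300) / 0.1590 = 10.95 mg/L.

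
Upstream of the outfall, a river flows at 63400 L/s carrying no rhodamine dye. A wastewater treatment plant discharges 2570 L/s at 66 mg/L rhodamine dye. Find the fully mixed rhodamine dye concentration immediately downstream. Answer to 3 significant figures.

After mixing, C = (63400·0 + 2570·66.00) / 65970 = 169600/65970 = 2.571 mg/L.

2.57 mg/L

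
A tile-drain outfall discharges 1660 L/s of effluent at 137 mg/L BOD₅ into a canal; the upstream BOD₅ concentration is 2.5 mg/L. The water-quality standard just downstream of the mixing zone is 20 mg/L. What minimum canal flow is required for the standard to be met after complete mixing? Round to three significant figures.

11100 L/s

Set C_mix = 20: (Q·2.500 + 1660·137.0) / (Q + 1660) = 20
→ Q = 1660·(137.0 − 20)/(20 − 2.500) = 11100 L/s.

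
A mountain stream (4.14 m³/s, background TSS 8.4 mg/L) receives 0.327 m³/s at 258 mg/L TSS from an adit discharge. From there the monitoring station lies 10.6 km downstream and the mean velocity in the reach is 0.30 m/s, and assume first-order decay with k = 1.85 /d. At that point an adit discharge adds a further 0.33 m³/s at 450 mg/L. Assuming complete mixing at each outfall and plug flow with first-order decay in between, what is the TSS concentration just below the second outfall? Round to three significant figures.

42.6 mg/L

Flow-weighted average: C = (4.140·8.400 + 0.3270·258.0) / 4.467 = 119.1/4.467 = 26.67 mg/L; combined flow 4.467 m³/s.
Travel time t = 10.6·1000 / 0.30 = 35330 s = 9.815 h.
Decay over the reach: 26.67·exp(−kt) = 26.67·0.4693 = 12.52 mg/L.
At the second outfall, C = (4.467·12.52 + 0.3300·450.0) / (4.467 + 0.3300) = 42.61 mg/L.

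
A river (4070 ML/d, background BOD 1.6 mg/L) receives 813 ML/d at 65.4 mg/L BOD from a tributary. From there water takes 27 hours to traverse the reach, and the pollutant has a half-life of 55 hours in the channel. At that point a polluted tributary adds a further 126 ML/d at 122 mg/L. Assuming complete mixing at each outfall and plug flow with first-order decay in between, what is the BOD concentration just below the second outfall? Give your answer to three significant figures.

11.5 mg/L

Mass balance: C = (4070·1.600 + 813.0·65.40) / 4883 = 59680/4883 = 12.22 mg/L; combined flow 4883 ML/d.
Half-life 55 h → k = ln 2 / 55 = 0.01260 h⁻¹ = 0.3025 d⁻¹.
Applying C = C₀e^(−kt): 12.22 × 0.7116 = 8.697 mg/L.
Second outfall: C = (4883·8.697 + 126.0·122.0)/5009 = 11.55 mg/L.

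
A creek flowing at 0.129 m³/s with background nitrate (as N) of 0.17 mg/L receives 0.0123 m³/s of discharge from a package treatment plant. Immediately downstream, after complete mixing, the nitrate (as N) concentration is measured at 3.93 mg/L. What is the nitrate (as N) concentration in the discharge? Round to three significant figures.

Mass balance: 0.1290·0.1700 + 0.01230·Cₑ = 0.1413·3.930
→ Cₑ = (0.1413·3.930 − 0.1290·0.1700) / 0.01230 = 43.36 mg/L.

43.4 mg/L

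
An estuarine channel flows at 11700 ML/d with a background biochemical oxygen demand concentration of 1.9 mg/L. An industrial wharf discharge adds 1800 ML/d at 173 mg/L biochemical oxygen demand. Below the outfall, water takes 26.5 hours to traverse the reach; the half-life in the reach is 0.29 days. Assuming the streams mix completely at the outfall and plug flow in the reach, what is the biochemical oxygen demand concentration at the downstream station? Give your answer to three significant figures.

Flow-weighted average: C = (11700·1.900 + 1800·173.0) / 13500 = 333600/13500 = 24.71 mg/L.
Half-life 0.29 d → k = ln 2 / 0.29 = 2.390 d⁻¹.
First-order decay: C = 24.71·exp(−k·t) = 24.71·0.07142 = 1.765 mg/L.

1.77 mg/L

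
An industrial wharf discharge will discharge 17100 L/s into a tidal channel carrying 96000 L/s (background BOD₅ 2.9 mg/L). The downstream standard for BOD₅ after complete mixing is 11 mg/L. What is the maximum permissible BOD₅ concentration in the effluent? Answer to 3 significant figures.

At the limit, (Qr·Cr + Qe·Cₑ)/(Qr + Qe) = 11:
Cₑ = (113100·11 − 96000·2.900) / 17100 = 56.47 mg/L.

56.5 mg/L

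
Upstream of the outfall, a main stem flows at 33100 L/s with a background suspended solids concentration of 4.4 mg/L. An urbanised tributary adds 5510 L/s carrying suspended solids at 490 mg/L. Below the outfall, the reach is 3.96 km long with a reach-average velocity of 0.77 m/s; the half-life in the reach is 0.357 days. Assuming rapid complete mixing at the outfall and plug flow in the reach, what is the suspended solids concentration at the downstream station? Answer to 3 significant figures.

65.7 mg/L

After mixing, C = (33100·4.400 + 5510·490.0) / 38610 = 2846000/38610 = 73.70 mg/L.
Travel time t = 3.96·1000 / 0.77 = 5143 s = 1.429 h.
Half-life 0.357 d → k = ln 2 / 0.357 = 1.942 d⁻¹.
After decay, C = 73.70 × e^(−kt) = 73.70 × 0.8909 = 65.66 mg/L.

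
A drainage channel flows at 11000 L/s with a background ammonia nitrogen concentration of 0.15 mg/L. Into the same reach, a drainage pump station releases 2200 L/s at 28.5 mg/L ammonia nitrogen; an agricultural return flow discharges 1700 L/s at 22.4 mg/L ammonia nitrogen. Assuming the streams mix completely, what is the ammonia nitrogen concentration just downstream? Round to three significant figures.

6.87 mg/L

Conservation of mass: C = (11000·0.1500 + 2200·28.50 + 1700·22.40) / 14900 = 102400/14900 = 6.874 mg/L.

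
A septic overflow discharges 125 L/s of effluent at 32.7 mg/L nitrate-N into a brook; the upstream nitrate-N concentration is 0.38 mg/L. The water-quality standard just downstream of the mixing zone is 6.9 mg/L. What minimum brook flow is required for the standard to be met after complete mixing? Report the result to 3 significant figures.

495 L/s

Set C_mix = 6.9: (Q·0.3800 + 125.0·32.70) / (Q + 125.0) = 6.9
→ Q = 125.0·(32.70 − 6.9)/(6.9 − 0.3800) = 494.6 L/s.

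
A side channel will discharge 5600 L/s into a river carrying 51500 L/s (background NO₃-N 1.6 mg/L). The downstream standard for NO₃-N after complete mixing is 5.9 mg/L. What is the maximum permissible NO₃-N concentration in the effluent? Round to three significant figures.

45.4 mg/L

At the limit, (Qr·Cr + Qe·Cₑ)/(Qr + Qe) = 5.9:
Cₑ = (57100·5.9 − 51500·1.600) / 5600 = 45.44 mg/L.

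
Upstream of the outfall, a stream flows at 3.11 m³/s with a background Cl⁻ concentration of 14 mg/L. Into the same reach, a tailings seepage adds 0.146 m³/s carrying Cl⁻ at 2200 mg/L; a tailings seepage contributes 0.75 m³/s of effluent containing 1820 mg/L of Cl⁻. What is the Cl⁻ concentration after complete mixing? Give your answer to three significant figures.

432 mg/L

After mixing, C = (3.110·14.00 + 0.1460·2200 + 0.7500·1820) / 4.006 = 1730/4.006 = 431.8 mg/L.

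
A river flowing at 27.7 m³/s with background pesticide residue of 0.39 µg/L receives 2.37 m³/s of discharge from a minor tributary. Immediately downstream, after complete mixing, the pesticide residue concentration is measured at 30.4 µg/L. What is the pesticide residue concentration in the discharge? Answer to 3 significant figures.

Mass balance: 27.70·0.3900 + 2.370·Cₑ = 30.07·30.40
→ Cₑ = (30.07·30.40 − 27.70·0.3900) / 2.370 = 381.1 µg/L.

381 µg/L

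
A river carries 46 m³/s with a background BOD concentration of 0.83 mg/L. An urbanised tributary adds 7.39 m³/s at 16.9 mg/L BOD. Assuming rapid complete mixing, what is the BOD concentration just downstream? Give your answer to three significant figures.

After mixing, C = (46.00·0.8300 + 7.390·16.90) / 53.39 = 163.1/53.39 = 3.054 mg/L.

3.05 mg/L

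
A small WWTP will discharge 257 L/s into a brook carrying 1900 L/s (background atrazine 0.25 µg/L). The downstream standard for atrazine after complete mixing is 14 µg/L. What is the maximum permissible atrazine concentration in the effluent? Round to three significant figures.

116 µg/L

At the limit, (Qr·Cr + Qe·Cₑ)/(Qr + Qe) = 14:
Cₑ = (2157·14 − 1900·0.2500) / 257.0 = 115.7 µg/L.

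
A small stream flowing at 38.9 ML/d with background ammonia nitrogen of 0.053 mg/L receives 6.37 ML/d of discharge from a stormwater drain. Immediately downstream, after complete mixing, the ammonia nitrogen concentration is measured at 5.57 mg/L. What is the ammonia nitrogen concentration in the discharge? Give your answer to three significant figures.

Mass balance: 38.90·0.05300 + 6.370·Cₑ = 45.27·5.570
→ Cₑ = (45.27·5.570 − 38.90·0.05300) / 6.370 = 39.26 mg/L.

39.3 mg/L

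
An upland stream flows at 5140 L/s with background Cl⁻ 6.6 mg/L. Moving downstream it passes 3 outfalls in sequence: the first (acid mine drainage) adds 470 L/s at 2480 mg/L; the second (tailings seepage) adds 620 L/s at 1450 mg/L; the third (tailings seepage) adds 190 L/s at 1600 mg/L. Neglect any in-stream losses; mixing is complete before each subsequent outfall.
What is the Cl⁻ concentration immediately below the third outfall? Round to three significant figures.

Outfall 1: combined Q = 5610 L/s; C = (5140·6.600 + 470.0·2480)/5610 = 213.8 mg/L.
Outfall 2: combined Q = 6230 L/s; C = (5610·213.8 + 620.0·1450)/6230 = 336.8 mg/L.
Outfall 3: combined Q = 6420 L/s; C = (6230·336.8 + 190.0·1600)/6420 = 374.2 mg/L.

374 mg/L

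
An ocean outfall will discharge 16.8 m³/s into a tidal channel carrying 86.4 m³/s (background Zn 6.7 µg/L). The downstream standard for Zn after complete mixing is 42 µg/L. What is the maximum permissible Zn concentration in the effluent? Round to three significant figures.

At the limit, (Qr·Cr + Qe·Cₑ)/(Qr + Qe) = 42:
Cₑ = (103.2·42 − 86.40·6.700) / 16.80 = 223.5 µg/L.

224 µg/L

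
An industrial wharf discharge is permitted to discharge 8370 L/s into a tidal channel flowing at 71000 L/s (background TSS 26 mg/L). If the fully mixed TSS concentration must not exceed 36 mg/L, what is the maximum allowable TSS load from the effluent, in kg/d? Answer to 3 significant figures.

87400 kg/d

Mass balance at the limit: 71000·26.00 + 8370·Cₑ = 79370·36 → Cₑ = 120.8 mg/L.
8370 L/s = 8.370 m³/s. Load = 8.370 m³/s × 120.8 g/m³ × 86 400 s/d = 87380 kg/d.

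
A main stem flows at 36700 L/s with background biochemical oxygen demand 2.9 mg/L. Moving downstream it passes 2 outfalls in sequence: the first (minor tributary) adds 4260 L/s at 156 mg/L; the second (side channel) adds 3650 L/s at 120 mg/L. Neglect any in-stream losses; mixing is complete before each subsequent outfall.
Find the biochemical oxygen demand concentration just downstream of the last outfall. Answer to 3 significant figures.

Outfall 1: combined Q = 40960 L/s; C = (36700·2.900 + 4260·156.0)/40960 = 18.82 mg/L.
Outfall 2: combined Q = 44610 L/s; C = (40960·18.82 + 3650·120.0)/44610 = 27.10 mg/L.

27.1 mg/L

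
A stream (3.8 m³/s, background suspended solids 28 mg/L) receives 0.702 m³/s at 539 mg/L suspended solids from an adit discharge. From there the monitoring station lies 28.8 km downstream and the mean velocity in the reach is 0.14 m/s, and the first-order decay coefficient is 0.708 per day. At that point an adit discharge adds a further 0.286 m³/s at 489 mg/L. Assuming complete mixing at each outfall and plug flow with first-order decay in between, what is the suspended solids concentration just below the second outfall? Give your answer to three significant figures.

48.0 mg/L

Mixed concentration C = ΣQC/ΣQ = (3.800·28.00 + 0.7020·539.0) / 4.502 = 484.8/4.502 = 107.7 mg/L; combined flow 4.502 m³/s.
Travel time t = 28.8·1000 / 0.14 = 205700 s = 57.14 h.
Applying C = C₀e^(−kt): 107.7 × 0.1853 = 19.95 mg/L.
Second outfall: C = (4.502·19.95 + 0.2860·489.0)/4.788 = 47.97 mg/L.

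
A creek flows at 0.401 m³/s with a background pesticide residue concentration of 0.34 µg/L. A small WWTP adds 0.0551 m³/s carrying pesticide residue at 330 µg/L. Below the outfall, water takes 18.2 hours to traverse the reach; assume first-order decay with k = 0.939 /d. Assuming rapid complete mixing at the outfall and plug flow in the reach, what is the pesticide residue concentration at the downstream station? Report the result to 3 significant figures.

Mixed concentration C = ΣQC/ΣQ = (0.4010·0.3400 + 0.05510·330.0) / 0.4561 = 18.32/0.4561 = 40.17 µg/L.
Applying C = C₀e^(−kt): 40.17 × 0.4906 = 19.71 µg/L.

19.7 µg/L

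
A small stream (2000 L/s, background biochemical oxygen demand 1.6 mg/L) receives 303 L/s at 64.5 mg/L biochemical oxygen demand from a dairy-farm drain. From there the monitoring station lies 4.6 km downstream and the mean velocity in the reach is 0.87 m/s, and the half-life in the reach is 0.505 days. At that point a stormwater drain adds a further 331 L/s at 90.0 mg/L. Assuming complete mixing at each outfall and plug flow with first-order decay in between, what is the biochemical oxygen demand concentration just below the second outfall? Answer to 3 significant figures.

19.2 mg/L

Mass balance: C = (2000·1.600 + 303.0·64.50) / 2303 = 22740/2303 = 9.876 mg/L; combined flow 2303 L/s.
Travel time t = 4.6·1000 / 0.87 = 5287 s = 1.469 h.
Half-life 0.505 d → k = ln 2 / 0.505 = 1.373 d⁻¹.
After decay, C = 9.876 × e^(−kt) = 9.876 × 0.9194 = 9.080 mg/L.
At the second outfall, C = (2303·9.080 + 331.0·90.00) / (2303 + 331.0) = 19.25 mg/L.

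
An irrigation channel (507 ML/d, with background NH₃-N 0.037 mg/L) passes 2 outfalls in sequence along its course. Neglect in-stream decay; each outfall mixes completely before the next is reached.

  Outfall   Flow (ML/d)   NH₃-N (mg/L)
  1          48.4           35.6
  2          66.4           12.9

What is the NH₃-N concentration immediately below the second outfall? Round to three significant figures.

4.18 mg/L

Below outfall 1: Q → 555.4 ML/d, C = (507.0·0.03700 + 48.40·35.60)/555.4 = 3.136 mg/L.
Below outfall 2: Q → 621.8 ML/d, C = (555.4·3.136 + 66.40·12.90)/621.8 = 4.179 mg/L.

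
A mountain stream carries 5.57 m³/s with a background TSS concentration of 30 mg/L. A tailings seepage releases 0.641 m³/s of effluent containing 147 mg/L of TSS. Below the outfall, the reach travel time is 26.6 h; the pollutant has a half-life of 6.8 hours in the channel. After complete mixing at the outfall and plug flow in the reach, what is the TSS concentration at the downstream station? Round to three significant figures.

2.80 mg/L

Flow-weighted average: C = (5.570·30.00 + 0.6410·147.0) / 6.211 = 261.3/6.211 = 42.07 mg/L.
Half-life 6.8 h → k = ln 2 / 6.8 = 0.1019 h⁻¹ = 2.446 d⁻¹.
Decay over the reach: 42.07·exp(−kt) = 42.07·0.06644 = 2.796 mg/L.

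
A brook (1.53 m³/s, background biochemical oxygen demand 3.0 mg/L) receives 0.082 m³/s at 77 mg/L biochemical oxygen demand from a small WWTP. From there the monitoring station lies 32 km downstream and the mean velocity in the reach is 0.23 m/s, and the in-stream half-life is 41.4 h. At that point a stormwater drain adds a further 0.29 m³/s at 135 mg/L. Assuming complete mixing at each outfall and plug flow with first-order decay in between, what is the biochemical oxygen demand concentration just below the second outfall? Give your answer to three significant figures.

Flow-weighted average: C = (1.530·3.000 + 0.08200·77.00) / 1.612 = 10.90/1.612 = 6.764 mg/L; combined flow 1.612 m³/s.
Travel time t = 32·1000 / 0.23 = 139100 s = 38.65 h.
Half-life 41.4 h → k = ln 2 / 41.4 = 0.01674 h⁻¹ = 0.4018 d⁻¹.
After decay, C = 6.764 × e^(−kt) = 6.764 × 0.5236 = 3.542 mg/L.
At the second outfall, C = (1.612·3.542 + 0.2900·135.0) / (1.612 + 0.2900) = 23.59 mg/L.

23.6 mg/L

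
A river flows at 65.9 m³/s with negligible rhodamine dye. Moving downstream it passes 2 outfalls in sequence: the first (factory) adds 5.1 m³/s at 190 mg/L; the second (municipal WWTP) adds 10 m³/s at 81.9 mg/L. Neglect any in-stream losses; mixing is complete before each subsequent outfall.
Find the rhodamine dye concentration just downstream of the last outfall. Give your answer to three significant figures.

Outfall 1: combined Q = 71.00 m³/s; C = (65.90·0 + 5.100·190.0)/71.00 = 13.65 mg/L.
Outfall 2: combined Q = 81.00 m³/s; C = (71.00·13.65 + 10.00·81.90)/81.00 = 22.07 mg/L.

22.1 mg/L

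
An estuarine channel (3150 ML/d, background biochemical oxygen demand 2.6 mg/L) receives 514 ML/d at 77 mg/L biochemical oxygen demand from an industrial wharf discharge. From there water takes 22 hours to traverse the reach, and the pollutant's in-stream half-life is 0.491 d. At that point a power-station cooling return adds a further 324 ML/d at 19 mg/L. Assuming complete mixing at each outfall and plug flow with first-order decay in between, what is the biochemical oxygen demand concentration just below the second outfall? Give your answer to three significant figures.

Conservation of mass: C = (3150·2.600 + 514.0·77.00) / 3664 = 47770/3664 = 13.04 mg/L; combined flow 3664 ML/d.
Half-life 0.491 d → k = ln 2 / 0.491 = 1.412 d⁻¹.
After decay, C = 13.04 × e^(−kt) = 13.04 × 0.2742 = 3.574 mg/L.
Second outfall: C = (3664·3.574 + 324.0·19.00)/3988 = 4.827 mg/L.

4.83 mg/L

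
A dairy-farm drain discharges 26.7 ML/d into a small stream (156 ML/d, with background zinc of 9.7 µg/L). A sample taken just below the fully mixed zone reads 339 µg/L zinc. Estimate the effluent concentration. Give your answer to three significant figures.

2260 µg/L

Mass balance: 156.0·9.700 + 26.70·Cₑ = 182.7·339.0
→ Cₑ = (182.7·339.0 − 156.0·9.700) / 26.70 = 2263 µg/L.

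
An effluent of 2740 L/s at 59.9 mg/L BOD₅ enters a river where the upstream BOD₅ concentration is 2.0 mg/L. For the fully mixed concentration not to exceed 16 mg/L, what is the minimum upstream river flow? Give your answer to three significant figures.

8590 L/s

Set C_mix = 16: (Q·2.000 + 2740·59.90) / (Q + 2740) = 16
→ Q = 2740·(59.90 − 16)/(16 − 2.000) = 8592 L/s.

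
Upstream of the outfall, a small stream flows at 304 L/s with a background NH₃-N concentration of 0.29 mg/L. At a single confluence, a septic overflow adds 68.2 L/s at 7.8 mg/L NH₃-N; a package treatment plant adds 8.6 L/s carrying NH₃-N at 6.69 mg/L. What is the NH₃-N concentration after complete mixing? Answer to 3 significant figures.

Conservation of mass: C = (304.0·0.2900 + 68.20·7.800 + 8.600·6.690) / 380.8 = 677.7/380.8 = 1.780 mg/L.

1.78 mg/L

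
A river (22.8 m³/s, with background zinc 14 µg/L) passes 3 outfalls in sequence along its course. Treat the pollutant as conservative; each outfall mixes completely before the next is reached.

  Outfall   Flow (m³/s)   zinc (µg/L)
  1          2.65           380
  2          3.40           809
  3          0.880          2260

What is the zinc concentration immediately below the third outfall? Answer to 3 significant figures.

204 µg/L

Outfall 1: combined Q = 25.45 m³/s; C = (22.80·14.00 + 2.650·380.0)/25.45 = 52.11 µg/L.
Outfall 2: combined Q = 28.85 m³/s; C = (25.45·52.11 + 3.400·809.0)/28.85 = 141.3 µg/L.
Outfall 3: combined Q = 29.73 m³/s; C = (28.85·141.3 + 0.8800·2260)/29.73 = 204.0 µg/L.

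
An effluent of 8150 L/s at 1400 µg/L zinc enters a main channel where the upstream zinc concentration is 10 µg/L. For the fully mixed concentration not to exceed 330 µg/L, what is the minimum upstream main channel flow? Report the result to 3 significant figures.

Set C_mix = 330: (Q·10.00 + 8150·1400) / (Q + 8150) = 330
→ Q = 8150·(1400 − 330)/(330 − 10.00) = 27250 L/s.

27300 L/s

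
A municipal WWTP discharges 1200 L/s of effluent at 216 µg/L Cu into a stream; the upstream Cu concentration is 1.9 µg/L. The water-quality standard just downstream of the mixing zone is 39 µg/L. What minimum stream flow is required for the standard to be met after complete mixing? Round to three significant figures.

5730 L/s

Set C_mix = 39: (Q·1.900 + 1200·216.0) / (Q + 1200) = 39
→ Q = 1200·(216.0 − 39)/(39 − 1.900) = 5725 L/s.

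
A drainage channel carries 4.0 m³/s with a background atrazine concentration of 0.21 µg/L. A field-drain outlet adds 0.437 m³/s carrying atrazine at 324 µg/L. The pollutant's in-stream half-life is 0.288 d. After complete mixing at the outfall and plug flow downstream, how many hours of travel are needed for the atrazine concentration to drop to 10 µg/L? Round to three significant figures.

11.6 h

After mixing, C = (4.000·0.2100 + 0.4370·324.0) / 4.437 = 142.4/4.437 = 32.10 µg/L.
Half-life 0.288 d → k = ln 2 / 0.288 = 2.407 d⁻¹.
32.10·exp(−k·t) = 10 → t = ln(32.10/10)/k = 41870 s = 11.63 h.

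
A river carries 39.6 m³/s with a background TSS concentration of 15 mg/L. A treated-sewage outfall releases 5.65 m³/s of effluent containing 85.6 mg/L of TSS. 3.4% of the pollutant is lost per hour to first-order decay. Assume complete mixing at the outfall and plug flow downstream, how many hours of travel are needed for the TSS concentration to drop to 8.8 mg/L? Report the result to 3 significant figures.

Flow-weighted average: C = (39.60·15.00 + 5.650·85.60) / 45.25 = 1078/45.25 = 23.82 mg/L.
3.4%/h lost → k = −ln(1 − 0.034) = 0.03459 h⁻¹.
23.82·exp(−k·t) = 8.8 → t = ln(23.82/8.8)/k = 103600 s = 28.78 h.

28.8 h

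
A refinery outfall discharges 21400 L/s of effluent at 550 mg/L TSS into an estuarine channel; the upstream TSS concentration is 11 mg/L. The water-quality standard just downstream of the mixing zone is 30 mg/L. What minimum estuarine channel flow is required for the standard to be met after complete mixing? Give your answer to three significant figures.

586000 L/s

Set C_mix = 30: (Q·11.00 + 21400·550.0) / (Q + 21400) = 30
→ Q = 21400·(550.0 − 30)/(30 − 11.00) = 585700 L/s.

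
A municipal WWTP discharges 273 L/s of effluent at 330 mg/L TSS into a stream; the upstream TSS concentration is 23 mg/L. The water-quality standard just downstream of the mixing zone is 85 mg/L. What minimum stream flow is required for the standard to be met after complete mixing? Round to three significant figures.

1080 L/s

Set C_mix = 85: (Q·23.00 + 273.0·330.0) / (Q + 273.0) = 85
→ Q = 273.0·(330.0 − 85)/(85 − 23.00) = 1079 L/s.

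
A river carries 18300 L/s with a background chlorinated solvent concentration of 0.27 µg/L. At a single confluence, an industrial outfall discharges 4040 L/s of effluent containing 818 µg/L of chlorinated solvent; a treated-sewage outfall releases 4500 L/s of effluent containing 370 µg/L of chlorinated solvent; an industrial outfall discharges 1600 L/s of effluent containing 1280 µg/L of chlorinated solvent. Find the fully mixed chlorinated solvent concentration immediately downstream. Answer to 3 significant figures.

247 µg/L

Conservation of mass: C = (18300·0.2700 + 4040·818.0 + 4500·370.0 + 1600·1280) / 28440 = 7023000/28440 = 246.9 µg/L.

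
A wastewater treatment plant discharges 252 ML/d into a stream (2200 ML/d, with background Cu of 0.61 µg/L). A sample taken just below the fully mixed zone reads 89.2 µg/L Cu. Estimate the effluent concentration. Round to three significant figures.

Mass balance: 2200·0.6100 + 252.0·Cₑ = 2452·89.20
→ Cₑ = (2452·89.20 − 2200·0.6100) / 252.0 = 862.6 µg/L.

863 µg/L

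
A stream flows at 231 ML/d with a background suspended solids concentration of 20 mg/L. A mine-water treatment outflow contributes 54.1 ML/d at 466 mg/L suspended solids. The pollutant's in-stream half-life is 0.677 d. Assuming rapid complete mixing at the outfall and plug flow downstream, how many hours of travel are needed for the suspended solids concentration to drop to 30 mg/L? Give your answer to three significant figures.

29.3 h

Conservation of mass: C = (231.0·20.00 + 54.10·466.0) / 285.1 = 29830/285.1 = 104.6 mg/L.
Half-life 0.677 d → k = ln 2 / 0.677 = 1.024 d⁻¹.
104.6·exp(−k·t) = 30 → t = ln(104.6/30)/k = 105400 s = 29.28 h.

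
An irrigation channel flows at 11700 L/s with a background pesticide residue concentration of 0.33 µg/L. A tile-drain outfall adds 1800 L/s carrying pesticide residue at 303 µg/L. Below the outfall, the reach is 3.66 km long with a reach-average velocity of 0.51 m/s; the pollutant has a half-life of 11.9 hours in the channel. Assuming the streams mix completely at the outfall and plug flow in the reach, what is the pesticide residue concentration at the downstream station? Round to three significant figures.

Conservation of mass: C = (11700·0.3300 + 1800·303.0) / 13500 = 549300/13500 = 40.69 µg/L.
Travel time t = 3.66·1000 / 0.51 = 7176 s = 1.993 h.
Half-life 11.9 h → k = ln 2 / 11.9 = 0.05825 h⁻¹ = 1.398 d⁻¹.
First-order decay: C = 40.69·exp(−k·t) = 40.69·0.8904 = 36.23 µg/L.

36.2 µg/L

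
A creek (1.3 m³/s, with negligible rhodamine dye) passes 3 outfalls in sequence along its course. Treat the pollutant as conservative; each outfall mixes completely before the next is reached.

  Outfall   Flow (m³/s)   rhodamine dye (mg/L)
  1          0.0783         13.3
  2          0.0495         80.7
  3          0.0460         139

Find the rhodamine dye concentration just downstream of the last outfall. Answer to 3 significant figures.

Below outfall 1: Q → 1.378 m³/s, C = (1.300·0 + 0.07830·13.30)/1.378 = 0.7556 mg/L.
Below outfall 2: Q → 1.428 m³/s, C = (1.378·0.7556 + 0.04950·80.70)/1.428 = 3.527 mg/L.
Below outfall 3: Q → 1.474 m³/s, C = (1.428·3.527 + 0.04600·139.0)/1.474 = 7.755 mg/L.

7.76 mg/L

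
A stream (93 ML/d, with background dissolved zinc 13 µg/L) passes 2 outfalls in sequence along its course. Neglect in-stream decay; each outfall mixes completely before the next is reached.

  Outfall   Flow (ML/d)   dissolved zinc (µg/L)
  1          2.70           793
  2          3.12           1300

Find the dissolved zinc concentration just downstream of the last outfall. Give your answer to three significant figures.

74.9 µg/L

Outfall 1: combined Q = 95.70 ML/d; C = (93.00·13.00 + 2.700·793.0)/95.70 = 35.01 µg/L.
Outfall 2: combined Q = 98.82 ML/d; C = (95.70·35.01 + 3.120·1300)/98.82 = 74.95 µg/L.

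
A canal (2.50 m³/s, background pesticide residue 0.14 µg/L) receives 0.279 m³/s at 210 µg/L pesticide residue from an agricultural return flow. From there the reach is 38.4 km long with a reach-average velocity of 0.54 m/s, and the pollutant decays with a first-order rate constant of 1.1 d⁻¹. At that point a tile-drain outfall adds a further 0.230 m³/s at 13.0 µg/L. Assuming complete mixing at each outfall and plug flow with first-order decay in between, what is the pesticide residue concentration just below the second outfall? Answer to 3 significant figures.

Mass balance: C = (2.500·0.1400 + 0.2790·210.0) / 2.779 = 58.94/2.779 = 21.21 µg/L; combined flow 2.779 m³/s.
Travel time t = 38.4·1000 / 0.54 = 71110 s = 19.75 h.
Decay over the reach: 21.21·exp(−kt) = 21.21·0.4044 = 8.577 µg/L.
At the second outfall, C = (2.779·8.577 + 0.2300·13.00) / (2.779 + 0.2300) = 8.915 µg/L.

8.92 µg/L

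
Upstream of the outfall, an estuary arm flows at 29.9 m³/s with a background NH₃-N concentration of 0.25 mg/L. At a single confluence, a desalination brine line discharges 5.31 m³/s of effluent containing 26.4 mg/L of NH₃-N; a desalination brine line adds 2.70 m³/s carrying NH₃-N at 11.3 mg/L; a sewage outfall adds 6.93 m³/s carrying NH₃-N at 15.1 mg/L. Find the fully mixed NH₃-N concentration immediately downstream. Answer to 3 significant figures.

Flow-weighted average: C = (29.90·0.2500 + 5.310·26.40 + 2.700·11.30 + 6.930·15.10) / 44.84 = 282.8/44.84 = 6.307 mg/L.

6.31 mg/L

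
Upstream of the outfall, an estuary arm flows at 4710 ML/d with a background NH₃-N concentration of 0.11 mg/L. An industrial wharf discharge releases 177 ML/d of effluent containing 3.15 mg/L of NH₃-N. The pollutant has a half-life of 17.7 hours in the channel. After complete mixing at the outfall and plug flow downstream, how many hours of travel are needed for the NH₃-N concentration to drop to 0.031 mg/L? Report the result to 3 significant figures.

Conservation of mass: C = (4710·0.1100 + 177.0·3.150) / 4887 = 1076/4887 = 0.2201 mg/L.
Half-life 17.7 h → k = ln 2 / 17.7 = 0.03916 h⁻¹ = 0.9399 d⁻¹.
0.2201·exp(−k·t) = 0.031 → t = ln(0.2201/0.031)/k = 180200 s = 50.05 h.

50.1 h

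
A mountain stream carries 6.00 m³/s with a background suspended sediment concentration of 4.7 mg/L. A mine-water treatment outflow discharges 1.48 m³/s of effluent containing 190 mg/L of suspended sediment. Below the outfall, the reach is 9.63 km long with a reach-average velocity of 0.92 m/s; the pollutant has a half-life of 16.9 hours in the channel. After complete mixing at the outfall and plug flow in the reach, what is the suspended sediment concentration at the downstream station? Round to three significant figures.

36.7 mg/L

Conservation of mass: C = (6.000·4.700 + 1.480·190.0) / 7.480 = 309.4/7.480 = 41.36 mg/L.
Travel time t = 9.63·1000 / 0.92 = 10470 s = 2.908 h.
Half-life 16.9 h → k = ln 2 / 16.9 = 0.04101 h⁻¹ = 0.9844 d⁻¹.
Decay over the reach: 41.36·exp(−kt) = 41.36·0.8876 = 36.71 mg/L.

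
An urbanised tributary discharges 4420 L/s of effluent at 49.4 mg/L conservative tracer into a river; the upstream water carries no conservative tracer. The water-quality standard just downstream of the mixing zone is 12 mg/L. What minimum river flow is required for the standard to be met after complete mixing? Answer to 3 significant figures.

13800 L/s

Set C_mix = 12: (Q·0 + 4420·49.40) / (Q + 4420) = 12
→ Q = 4420·(49.40 − 12)/(12 − 0) = 13780 L/s.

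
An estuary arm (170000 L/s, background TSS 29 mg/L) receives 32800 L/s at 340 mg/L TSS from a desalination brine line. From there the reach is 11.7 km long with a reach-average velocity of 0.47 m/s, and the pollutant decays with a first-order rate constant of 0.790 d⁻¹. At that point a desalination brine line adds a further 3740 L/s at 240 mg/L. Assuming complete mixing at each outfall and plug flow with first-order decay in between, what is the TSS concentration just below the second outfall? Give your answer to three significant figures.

Mixed concentration C = ΣQC/ΣQ = (170000·29.00 + 32800·340.0) / 202800 = 16080000/202800 = 79.30 mg/L; combined flow 202800 L/s.
Travel time t = 11.7·1000 / 0.47 = 24890 s = 6.915 h.
After decay, C = 79.30 × e^(−kt) = 79.30 × 0.7964 = 63.16 mg/L.
At the second outfall, C = (202800·63.16 + 3740·240.0) / (202800 + 3740) = 66.36 mg/L.

66.4 mg/L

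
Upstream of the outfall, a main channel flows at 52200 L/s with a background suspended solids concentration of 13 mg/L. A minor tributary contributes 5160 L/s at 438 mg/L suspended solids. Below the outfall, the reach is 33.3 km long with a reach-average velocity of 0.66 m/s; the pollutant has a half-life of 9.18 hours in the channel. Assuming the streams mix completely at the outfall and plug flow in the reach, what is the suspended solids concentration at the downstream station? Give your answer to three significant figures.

17.8 mg/L

Mixed concentration C = ΣQC/ΣQ = (52200·13.00 + 5160·438.0) / 57360 = 2939000/57360 = 51.23 mg/L.
Travel time t = 33.3·1000 / 0.66 = 50450 s = 14.02 h.
Half-life 9.18 h → k = ln 2 / 9.18 = 0.07551 h⁻¹ = 1.812 d⁻¹.
Applying C = C₀e^(−kt): 51.23 × 0.3471 = 17.78 mg/L.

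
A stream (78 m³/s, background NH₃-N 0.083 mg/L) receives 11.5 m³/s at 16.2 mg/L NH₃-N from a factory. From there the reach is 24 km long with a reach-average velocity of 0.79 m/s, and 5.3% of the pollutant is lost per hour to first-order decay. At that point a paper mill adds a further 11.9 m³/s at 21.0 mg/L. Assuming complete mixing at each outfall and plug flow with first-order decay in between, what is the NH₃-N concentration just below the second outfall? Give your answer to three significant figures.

Mixed concentration C = ΣQC/ΣQ = (78.00·0.08300 + 11.50·16.20) / 89.50 = 192.8/89.50 = 2.154 mg/L; combined flow 89.50 m³/s.
Travel time t = 24·1000 / 0.79 = 30380 s = 8.439 h.
5.3%/h lost → k = −ln(1 − 0.053) = 0.05446 h⁻¹.
First-order decay: C = 2.154·exp(−k·t) = 2.154·0.6316 = 1.360 mg/L.
At the second outfall, C = (89.50·1.360 + 11.90·21.00) / (89.50 + 11.90) = 3.665 mg/L.

3.67 mg/L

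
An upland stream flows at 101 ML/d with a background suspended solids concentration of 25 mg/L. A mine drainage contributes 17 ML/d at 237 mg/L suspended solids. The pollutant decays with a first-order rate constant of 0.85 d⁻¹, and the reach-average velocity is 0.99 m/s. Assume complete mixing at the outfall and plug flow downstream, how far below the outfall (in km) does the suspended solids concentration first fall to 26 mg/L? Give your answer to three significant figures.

76.4 km

Conservation of mass: C = (101.0·25.00 + 17.00·237.0) / 118.0 = 6554/118.0 = 55.54 mg/L.
Set 55.54·exp(−k·t) = 26 → t = ln(55.54/26)/k = 77160 s = 21.43 h.
Distance = v·t = 0.99·77160 = 76380 m = 76.38 km.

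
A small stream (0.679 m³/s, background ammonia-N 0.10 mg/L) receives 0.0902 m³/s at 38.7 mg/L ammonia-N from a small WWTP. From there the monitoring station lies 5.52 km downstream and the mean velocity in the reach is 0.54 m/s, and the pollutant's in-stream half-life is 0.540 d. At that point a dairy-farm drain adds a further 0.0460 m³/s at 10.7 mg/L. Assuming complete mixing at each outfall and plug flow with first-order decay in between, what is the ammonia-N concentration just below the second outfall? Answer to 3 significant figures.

4.35 mg/L

Conservation of mass: C = (0.6790·0.1000 + 0.09020·38.70) / 0.7692 = 3.559/0.7692 = 4.626 mg/L; combined flow 0.7692 m³/s.
Travel time t = 5.52·1000 / 0.54 = 10220 s = 2.840 h.
Half-life 0.540 d → k = ln 2 / 0.540 = 1.284 d⁻¹.
Applying C = C₀e^(−kt): 4.626 × 0.8591 = 3.975 mg/L.
At the second outfall, C = (0.7692·3.975 + 0.04600·10.70) / (0.7692 + 0.04600) = 4.354 mg/L.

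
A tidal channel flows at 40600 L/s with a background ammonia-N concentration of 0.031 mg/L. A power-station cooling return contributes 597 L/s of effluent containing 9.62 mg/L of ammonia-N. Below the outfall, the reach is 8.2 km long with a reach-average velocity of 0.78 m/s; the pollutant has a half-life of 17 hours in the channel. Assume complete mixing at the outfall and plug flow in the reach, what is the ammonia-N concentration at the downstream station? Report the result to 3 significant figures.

Mixed concentration C = ΣQC/ΣQ = (40600·0.03100 + 597.0·9.620) / 41200 = 7002/41200 = 0.1700 mg/L.
Travel time t = 8.2·1000 / 0.78 = 10510 s = 2.920 h.
Half-life 17 h → k = ln 2 / 17 = 0.04077 h⁻¹ = 0.9786 d⁻¹.
Applying C = C₀e^(−kt): 0.1700 × 0.8877 = 0.1509 mg/L.

0.151 mg/L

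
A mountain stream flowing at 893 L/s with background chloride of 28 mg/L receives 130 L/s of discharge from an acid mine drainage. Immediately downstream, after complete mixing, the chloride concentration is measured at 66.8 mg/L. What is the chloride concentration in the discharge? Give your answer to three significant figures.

333 mg/L

Mass balance: 893.0·28.00 + 130.0·Cₑ = 1023·66.80
→ Cₑ = (1023·66.80 − 893.0·28.00) / 130.0 = 333.3 mg/L.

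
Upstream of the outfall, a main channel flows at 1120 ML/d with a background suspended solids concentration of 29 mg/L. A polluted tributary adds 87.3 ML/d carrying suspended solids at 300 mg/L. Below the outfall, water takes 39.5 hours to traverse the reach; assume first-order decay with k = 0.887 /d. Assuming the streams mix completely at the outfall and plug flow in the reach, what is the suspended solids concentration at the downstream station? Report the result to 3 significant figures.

Flow-weighted average: C = (1120·29.00 + 87.30·300.0) / 1207 = 58670/1207 = 48.60 mg/L.
Applying C = C₀e^(−kt): 48.60 × 0.2323 = 11.29 mg/L.

11.3 mg/L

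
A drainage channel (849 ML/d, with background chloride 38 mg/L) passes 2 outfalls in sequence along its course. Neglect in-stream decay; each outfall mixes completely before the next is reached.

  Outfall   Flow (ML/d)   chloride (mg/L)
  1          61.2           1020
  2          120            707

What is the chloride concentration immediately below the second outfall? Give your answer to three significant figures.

Below outfall 1: Q → 910.2 ML/d, C = (849.0·38.00 + 61.20·1020)/910.2 = 104.0 mg/L.
Below outfall 2: Q → 1030 ML/d, C = (910.2·104.0 + 120.0·707.0)/1030 = 174.3 mg/L.

174 mg/L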